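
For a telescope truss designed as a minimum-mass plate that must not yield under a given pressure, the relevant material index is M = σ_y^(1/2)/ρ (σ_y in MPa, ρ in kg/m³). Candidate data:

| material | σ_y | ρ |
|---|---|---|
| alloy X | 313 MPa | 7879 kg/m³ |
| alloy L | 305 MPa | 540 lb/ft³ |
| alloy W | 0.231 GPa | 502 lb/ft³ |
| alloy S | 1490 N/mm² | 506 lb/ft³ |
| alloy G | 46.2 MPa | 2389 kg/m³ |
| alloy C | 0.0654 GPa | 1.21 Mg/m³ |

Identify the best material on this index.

After converting to SI:
  alloy X: σ_y = 313.0 MPa, ρ = 7879 kg/m³
  alloy L: σ_y = 305.0 MPa, ρ = 8650 kg/m³
  alloy W: σ_y = 231.0 MPa, ρ = 8041 kg/m³
  alloy S: σ_y = 1490 MPa, ρ = 8105 kg/m³
  alloy G: σ_y = 46.20 MPa, ρ = 2389 kg/m³
  alloy C: σ_y = 65.40 MPa, ρ = 1210 kg/m³
  alloy C: M = 6.68×10⁻³
  alloy S: M = 4.76×10⁻³
  alloy G: M = 2.85×10⁻³
  alloy X: M = 2.25×10⁻³
  alloy L: M = 2.02×10⁻³
  alloy W: M = 1.89×10⁻³
The maximum is for alloy C.

alloy C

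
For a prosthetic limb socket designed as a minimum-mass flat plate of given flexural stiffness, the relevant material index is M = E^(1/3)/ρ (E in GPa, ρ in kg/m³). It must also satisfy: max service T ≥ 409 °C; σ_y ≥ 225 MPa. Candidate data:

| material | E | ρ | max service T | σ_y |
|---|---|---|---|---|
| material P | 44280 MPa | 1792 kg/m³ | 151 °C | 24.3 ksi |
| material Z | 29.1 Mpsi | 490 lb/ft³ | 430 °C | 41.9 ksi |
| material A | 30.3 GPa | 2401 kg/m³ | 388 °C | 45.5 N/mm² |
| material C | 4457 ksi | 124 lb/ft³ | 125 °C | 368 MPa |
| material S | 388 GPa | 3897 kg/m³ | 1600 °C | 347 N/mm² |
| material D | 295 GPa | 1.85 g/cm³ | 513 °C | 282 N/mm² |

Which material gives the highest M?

Screen on constraints: max service T ≥ 409 °C; σ_y ≥ 225 MPa. Survivors: material Z, material S, material D.
After converting to SI:
  material Z: E = 200.6 GPa, ρ = 7849 kg/m³
  material S: E = 388.0 GPa, ρ = 3897 kg/m³
  material D: E = 295.0 GPa, ρ = 1850 kg/m³
  material D: M = 3.60×10⁻³
  material S: M = 1.87×10⁻³
  material Z: M = 0.746×10⁻³
Highest index: material D.

material D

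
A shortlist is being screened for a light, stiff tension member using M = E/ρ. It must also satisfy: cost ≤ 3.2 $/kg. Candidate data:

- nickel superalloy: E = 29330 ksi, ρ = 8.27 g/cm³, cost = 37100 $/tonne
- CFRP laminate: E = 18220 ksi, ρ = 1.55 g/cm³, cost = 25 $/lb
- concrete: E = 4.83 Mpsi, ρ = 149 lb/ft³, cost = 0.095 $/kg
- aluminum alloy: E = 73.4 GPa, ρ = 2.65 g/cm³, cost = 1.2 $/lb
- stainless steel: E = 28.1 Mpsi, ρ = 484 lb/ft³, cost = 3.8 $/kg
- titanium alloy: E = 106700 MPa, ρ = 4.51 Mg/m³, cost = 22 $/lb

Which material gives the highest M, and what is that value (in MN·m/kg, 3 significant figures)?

Screen on constraints: cost ≤ 3.2 $/kg. Survivors: concrete, aluminum alloy.
After converting to SI:
  concrete: E = 33.30 GPa, ρ = 2387 kg/m³
  aluminum alloy: E = 73.40 GPa, ρ = 2650 kg/m³
  aluminum alloy: M = 27.7 MN·m/kg
  concrete: M = 14.0 MN·m/kg
Aluminum alloy has the largest M.

aluminum alloy, M = 27.7 MN·m/kg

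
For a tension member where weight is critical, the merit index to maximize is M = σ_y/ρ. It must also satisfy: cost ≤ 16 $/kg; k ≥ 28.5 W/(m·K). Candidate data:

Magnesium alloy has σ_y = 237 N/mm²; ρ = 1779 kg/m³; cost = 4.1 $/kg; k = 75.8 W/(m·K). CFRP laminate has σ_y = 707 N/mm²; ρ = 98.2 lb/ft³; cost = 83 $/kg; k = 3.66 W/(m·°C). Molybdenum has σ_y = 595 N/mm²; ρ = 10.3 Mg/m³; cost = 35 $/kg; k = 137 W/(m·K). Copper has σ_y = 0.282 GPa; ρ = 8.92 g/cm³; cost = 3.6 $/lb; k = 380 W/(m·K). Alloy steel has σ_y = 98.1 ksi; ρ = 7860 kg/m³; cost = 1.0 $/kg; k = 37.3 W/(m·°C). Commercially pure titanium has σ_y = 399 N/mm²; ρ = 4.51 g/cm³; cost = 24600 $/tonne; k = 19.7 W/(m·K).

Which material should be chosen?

Screen on constraints: cost ≤ 16 $/kg; k ≥ 28.5 W/(m·K). Survivors: magnesium alloy, copper, alloy steel.
Normalizing units and computing the index:
  magnesium alloy: σ_y = 237.0 MPa, ρ = 1779 kg/m³
  copper: σ_y = 282.0 MPa, ρ = 8920 kg/m³
  alloy steel: σ_y = 676.4 MPa, ρ = 7860 kg/m³
  magnesium alloy: M = 133 kN·m/kg
  alloy steel: M = 86.1 kN·m/kg
  copper: M = 31.6 kN·m/kg
Magnesium alloy has the largest M.

magnesium alloy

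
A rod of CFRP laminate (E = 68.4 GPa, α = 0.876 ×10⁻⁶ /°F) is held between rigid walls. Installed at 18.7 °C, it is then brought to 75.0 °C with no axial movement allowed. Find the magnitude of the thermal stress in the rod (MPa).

6.07 MPa

α = 0.876×10⁻⁶/°F × 9/5 = 1.58×10⁻⁶/K.
ΔT = 56.30 K. Constrained thermal stress σ = E·α·ΔT = 68.40×10³ MPa × 1.58×10⁻⁶ × 56.30 = 6.07 MPa (compressive).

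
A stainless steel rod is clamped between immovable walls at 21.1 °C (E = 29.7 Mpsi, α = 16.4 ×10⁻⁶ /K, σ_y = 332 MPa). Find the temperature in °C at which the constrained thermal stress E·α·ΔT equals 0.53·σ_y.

73.5 °C

E = 29.7 Mpsi = 204.8 GPa.
E·α·ΔT = 176.0 MPa ⇒ ΔT = 176.0 / (204.8×10³ × 16.4×10⁻⁶) = 52.40 K.
T = 21.1 + 52.40 = 73.50 °C.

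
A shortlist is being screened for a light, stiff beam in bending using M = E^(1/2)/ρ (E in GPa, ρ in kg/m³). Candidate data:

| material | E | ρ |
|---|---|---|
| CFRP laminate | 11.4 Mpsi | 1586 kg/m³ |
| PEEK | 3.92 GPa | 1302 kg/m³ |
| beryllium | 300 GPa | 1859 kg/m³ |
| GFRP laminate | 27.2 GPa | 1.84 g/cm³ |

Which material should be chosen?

Normalizing units and computing the index:
  CFRP laminate: E = 78.60 GPa, ρ = 1586 kg/m³
  PEEK: E = 3.920 GPa, ρ = 1302 kg/m³
  beryllium: E = 300.0 GPa, ρ = 1859 kg/m³
  GFRP laminate: E = 27.20 GPa, ρ = 1840 kg/m³
  beryllium: M = 9.32×10⁻³
  CFRP laminate: M = 5.59×10⁻³
  GFRP laminate: M = 2.83×10⁻³
  PEEK: M = 1.52×10⁻³
Highest index: beryllium.

beryllium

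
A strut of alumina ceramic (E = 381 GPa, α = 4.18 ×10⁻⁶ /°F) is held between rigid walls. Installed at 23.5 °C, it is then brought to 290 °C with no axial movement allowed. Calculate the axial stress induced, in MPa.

α = 4.18×10⁻⁶/°F × 9/5 = 7.52×10⁻⁶/K.
ΔT = 266.5 K. Constrained thermal stress σ = E·α·ΔT = 381.0×10³ MPa × 7.52×10⁻⁶ × 266.5 = 764 MPa (compressive).

764 MPa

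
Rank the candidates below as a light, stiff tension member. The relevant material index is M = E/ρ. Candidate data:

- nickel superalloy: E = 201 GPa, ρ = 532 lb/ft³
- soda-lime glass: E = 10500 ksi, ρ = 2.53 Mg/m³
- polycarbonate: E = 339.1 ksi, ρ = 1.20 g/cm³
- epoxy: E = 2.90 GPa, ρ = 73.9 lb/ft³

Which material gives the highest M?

soda-lime glass

Normalizing units and computing the index:
  nickel superalloy: E = 201.0 GPa, ρ = 8522 kg/m³
  soda-lime glass: E = 72.39 GPa, ρ = 2530 kg/m³
  polycarbonate: E = 2.338 GPa, ρ = 1200 kg/m³
  epoxy: E = 2.900 GPa, ρ = 1184 kg/m³
  soda-lime glass: M = 28.6 MN·m/kg
  nickel superalloy: M = 23.6 MN·m/kg
  epoxy: M = 2.45 MN·m/kg
  polycarbonate: M = 1.95 MN·m/kg
The maximum is for soda-lime glass.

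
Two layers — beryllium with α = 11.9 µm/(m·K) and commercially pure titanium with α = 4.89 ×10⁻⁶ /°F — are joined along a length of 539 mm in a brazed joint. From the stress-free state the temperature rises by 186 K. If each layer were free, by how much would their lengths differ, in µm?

commercially pure titanium: α = 4.89×10⁻⁶/°F × 9/5 = 8.80×10⁻⁶/K.
Δα = |11.9 − 8.80|×10⁻⁶/K = 3.10×10⁻⁶/K.
ΔL_mismatch = Δα·L·ΔT = 3.10×10⁻⁶ × 539.0 mm × 186.0 K = 311 µm.

311 µm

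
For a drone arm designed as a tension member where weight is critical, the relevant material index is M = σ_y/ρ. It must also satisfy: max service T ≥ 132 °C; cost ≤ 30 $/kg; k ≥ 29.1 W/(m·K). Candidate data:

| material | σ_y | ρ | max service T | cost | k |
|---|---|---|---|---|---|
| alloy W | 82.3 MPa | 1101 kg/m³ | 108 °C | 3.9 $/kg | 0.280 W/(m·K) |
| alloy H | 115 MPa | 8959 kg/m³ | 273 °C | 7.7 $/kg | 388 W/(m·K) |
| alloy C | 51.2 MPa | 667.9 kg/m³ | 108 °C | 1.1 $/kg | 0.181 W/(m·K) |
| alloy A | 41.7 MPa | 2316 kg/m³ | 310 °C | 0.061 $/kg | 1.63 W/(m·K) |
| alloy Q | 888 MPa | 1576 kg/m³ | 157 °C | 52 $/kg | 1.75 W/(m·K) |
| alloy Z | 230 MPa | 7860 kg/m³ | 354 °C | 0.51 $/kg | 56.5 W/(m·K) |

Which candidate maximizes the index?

Screen on constraints: max service T ≥ 132 °C; cost ≤ 30 $/kg; k ≥ 29.1 W/(m·K). Survivors: alloy H, alloy Z.
Evaluate M for each candidate:
  alloy Z: M = 29.3 kN·m/kg
  alloy H: M = 12.8 kN·m/kg
Alloy Z ranks first.

alloy Z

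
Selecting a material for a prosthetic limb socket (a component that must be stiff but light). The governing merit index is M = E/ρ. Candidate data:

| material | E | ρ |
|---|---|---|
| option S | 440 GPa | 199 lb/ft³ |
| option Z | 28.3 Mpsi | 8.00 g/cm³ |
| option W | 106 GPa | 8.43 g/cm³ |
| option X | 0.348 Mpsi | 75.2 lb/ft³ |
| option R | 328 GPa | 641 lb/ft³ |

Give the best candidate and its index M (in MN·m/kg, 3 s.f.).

After converting to SI:
  option S: E = 440.0 GPa, ρ = 3188 kg/m³
  option Z: E = 195.1 GPa, ρ = 8000 kg/m³
  option W: E = 106.0 GPa, ρ = 8430 kg/m³
  option X: E = 2.399 GPa, ρ = 1205 kg/m³
  option R: E = 328.0 GPa, ρ = 10270 kg/m³
  option S: M = 138 MN·m/kg
  option R: M = 31.9 MN·m/kg
  option Z: M = 24.4 MN·m/kg
  option W: M = 12.6 MN·m/kg
  option X: M = 1.99 MN·m/kg
Option S ranks first.

option S, M = 138 MN·m/kg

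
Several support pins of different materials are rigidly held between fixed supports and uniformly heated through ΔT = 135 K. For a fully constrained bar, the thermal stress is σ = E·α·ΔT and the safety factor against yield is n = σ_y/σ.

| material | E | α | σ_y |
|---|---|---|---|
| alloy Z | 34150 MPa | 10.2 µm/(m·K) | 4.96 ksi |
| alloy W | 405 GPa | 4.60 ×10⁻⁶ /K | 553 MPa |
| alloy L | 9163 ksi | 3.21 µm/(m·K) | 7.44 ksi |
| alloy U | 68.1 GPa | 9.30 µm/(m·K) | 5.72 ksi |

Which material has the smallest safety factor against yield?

Converting E to GPa, α to ×10⁻⁶/K, σ_y to MPa, then σ and n for each:
  alloy Z: E = 34.15, α = 10.2, σ_y = 34.20 → σ = 47.0 MPa, n = 0.727
  alloy W: E = 405.0, α = 4.60, σ_y = 553.0 → σ = 252 MPa, n = 2.20
  alloy L: E = 63.18, α = 3.21, σ_y = 51.30 → σ = 27.4 MPa, n = 1.87
  alloy U: E = 68.10, α = 9.30, σ_y = 39.44 → σ = 85.5 MPa, n = 0.461
Smallest n: alloy U with n = 0.461.

alloy U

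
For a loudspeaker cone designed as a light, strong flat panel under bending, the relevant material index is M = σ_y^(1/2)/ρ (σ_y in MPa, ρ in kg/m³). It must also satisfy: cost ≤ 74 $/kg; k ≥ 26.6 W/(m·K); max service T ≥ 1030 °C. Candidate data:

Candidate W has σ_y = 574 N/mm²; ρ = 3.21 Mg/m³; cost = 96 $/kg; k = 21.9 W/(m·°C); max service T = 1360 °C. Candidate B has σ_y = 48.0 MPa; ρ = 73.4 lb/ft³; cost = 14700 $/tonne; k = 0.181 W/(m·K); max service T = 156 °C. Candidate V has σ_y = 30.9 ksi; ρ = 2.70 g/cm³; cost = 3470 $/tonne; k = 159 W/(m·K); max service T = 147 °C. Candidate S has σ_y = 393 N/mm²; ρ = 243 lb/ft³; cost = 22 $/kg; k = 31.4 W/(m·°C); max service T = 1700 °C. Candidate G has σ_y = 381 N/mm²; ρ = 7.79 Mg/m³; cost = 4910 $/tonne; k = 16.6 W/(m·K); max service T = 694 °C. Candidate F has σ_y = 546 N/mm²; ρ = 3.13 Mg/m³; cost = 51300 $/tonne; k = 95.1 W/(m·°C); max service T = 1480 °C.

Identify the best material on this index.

Screen on constraints: cost ≤ 74 $/kg; k ≥ 26.6 W/(m·K); max service T ≥ 1030 °C. Survivors: candidate S, candidate F.
Convert each candidate to consistent units, then evaluate M:
  candidate S: σ_y = 393.0 MPa, ρ = 3892 kg/m³
  candidate F: σ_y = 546.0 MPa, ρ = 3130 kg/m³
  candidate F: M = 7.47×10⁻³
  candidate S: M = 5.09×10⁻³
Candidate F has the largest M.

candidate F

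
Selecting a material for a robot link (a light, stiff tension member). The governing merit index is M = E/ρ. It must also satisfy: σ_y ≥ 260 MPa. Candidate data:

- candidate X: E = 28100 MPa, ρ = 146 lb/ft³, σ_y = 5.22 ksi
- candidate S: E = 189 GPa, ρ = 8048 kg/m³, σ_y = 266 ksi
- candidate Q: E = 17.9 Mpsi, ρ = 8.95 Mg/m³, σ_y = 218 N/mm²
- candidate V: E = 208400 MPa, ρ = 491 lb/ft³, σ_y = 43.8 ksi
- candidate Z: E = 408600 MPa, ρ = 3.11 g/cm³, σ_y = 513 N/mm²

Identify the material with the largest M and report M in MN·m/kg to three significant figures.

Screen on constraints: σ_y ≥ 260 MPa. Survivors: candidate S, candidate V, candidate Z.
Putting every candidate on a common basis:
  candidate S: E = 189.0 GPa, ρ = 8048 kg/m³
  candidate V: E = 208.4 GPa, ρ = 7865 kg/m³
  candidate Z: E = 408.6 GPa, ρ = 3110 kg/m³
  candidate Z: M = 131 MN·m/kg
  candidate V: M = 26.5 MN·m/kg
  candidate S: M = 23.5 MN·m/kg
The maximum is for candidate Z.

candidate Z, M = 131 MN·m/kg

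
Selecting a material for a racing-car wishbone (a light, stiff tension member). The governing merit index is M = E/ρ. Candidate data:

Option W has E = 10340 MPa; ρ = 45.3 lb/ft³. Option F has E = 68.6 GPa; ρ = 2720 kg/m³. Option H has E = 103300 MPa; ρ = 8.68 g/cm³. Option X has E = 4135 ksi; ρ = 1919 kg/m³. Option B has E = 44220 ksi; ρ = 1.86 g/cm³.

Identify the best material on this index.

option B

Putting every candidate on a common basis:
  option W: E = 10.34 GPa, ρ = 725.6 kg/m³
  option F: E = 68.60 GPa, ρ = 2720 kg/m³
  option H: E = 103.3 GPa, ρ = 8680 kg/m³
  option X: E = 28.51 GPa, ρ = 1919 kg/m³
  option B: E = 304.9 GPa, ρ = 1860 kg/m³
  option B: M = 164 MN·m/kg
  option F: M = 25.2 MN·m/kg
  option X: M = 14.9 MN·m/kg
  option W: M = 14.2 MN·m/kg
  option H: M = 11.9 MN·m/kg
Option B has the largest M.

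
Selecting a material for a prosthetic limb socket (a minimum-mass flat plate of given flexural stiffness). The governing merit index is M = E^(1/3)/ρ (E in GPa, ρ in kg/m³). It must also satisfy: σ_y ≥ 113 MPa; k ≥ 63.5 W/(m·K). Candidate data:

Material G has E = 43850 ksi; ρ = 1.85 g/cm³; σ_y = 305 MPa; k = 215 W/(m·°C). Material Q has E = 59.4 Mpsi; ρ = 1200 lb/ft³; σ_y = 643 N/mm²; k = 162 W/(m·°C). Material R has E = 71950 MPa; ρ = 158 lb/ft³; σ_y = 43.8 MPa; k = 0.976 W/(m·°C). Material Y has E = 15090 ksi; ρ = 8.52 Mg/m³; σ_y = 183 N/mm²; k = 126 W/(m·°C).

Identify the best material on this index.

material G

Screen on constraints: σ_y ≥ 113 MPa; k ≥ 63.5 W/(m·K). Survivors: material G, material Q, material Y.
Convert each candidate to consistent units, then evaluate M:
  material G: E = 302.3 GPa, ρ = 1850 kg/m³
  material Q: E = 409.5 GPa, ρ = 19220 kg/m³
  material Y: E = 104.0 GPa, ρ = 8520 kg/m³
  material G: M = 3.63×10⁻³
  material Y: M = 0.552×10⁻³
  material Q: M = 0.386×10⁻³
Material G ranks first.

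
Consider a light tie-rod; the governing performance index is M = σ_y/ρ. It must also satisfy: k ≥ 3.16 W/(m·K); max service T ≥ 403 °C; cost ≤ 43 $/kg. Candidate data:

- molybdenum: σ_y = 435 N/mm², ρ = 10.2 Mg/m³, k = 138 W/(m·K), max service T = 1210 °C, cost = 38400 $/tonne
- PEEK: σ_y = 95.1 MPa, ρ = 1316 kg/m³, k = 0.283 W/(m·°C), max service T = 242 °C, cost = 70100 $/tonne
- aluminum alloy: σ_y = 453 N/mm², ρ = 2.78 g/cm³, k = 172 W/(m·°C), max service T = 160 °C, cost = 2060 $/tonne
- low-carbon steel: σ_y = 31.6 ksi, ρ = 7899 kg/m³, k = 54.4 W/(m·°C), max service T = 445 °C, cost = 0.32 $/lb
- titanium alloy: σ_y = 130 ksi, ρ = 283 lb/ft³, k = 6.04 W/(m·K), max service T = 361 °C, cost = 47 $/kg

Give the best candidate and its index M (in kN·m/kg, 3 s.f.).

molybdenum, M = 42.6 kN·m/kg

Screen on constraints: k ≥ 3.16 W/(m·K); max service T ≥ 403 °C; cost ≤ 43 $/kg. Survivors: molybdenum, low-carbon steel.
Putting every candidate on a common basis:
  molybdenum: σ_y = 435.0 MPa, ρ = 10200 kg/m³
  low-carbon steel: σ_y = 217.9 MPa, ρ = 7899 kg/m³
  molybdenum: M = 42.6 kN·m/kg
  low-carbon steel: M = 27.6 kN·m/kg
The maximum is for molybdenum.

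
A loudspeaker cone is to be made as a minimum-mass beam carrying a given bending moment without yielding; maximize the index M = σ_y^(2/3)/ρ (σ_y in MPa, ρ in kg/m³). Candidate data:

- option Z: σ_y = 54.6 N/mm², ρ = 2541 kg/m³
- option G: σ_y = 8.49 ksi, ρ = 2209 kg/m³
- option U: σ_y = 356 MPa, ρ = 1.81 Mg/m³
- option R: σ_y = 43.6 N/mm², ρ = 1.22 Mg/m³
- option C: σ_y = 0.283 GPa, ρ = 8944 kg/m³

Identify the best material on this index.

After converting to SI:
  option Z: σ_y = 54.60 MPa, ρ = 2541 kg/m³
  option G: σ_y = 58.54 MPa, ρ = 2209 kg/m³
  option U: σ_y = 356.0 MPa, ρ = 1810 kg/m³
  option R: σ_y = 43.60 MPa, ρ = 1220 kg/m³
  option C: σ_y = 283.0 MPa, ρ = 8944 kg/m³
  option U: M = 27.8×10⁻³
  option R: M = 10.2×10⁻³
  option G: M = 6.82×10⁻³
  option Z: M = 5.66×10⁻³
  option C: M = 4.82×10⁻³
Highest index: option U.

option U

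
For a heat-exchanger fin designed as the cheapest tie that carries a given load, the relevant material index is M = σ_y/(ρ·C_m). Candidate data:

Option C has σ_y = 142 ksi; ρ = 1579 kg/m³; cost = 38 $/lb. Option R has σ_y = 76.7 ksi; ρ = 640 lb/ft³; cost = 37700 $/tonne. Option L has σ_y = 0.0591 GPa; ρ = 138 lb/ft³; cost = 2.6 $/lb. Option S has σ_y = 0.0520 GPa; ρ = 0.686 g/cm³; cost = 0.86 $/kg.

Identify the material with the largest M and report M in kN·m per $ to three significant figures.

option S, M = 88.1 kN·m per $

Normalizing units and computing the index:
  option C: σ_y = 979.1 MPa, ρ = 1579 kg/m³, cost = 83.77 $/kg
  option R: σ_y = 528.8 MPa, ρ = 10250 kg/m³, cost = 37.70 $/kg
  option L: σ_y = 59.10 MPa, ρ = 2211 kg/m³, cost = 5.732 $/kg
  option S: σ_y = 52.00 MPa, ρ = 686.0 kg/m³, cost = 0.8600 $/kg
  option S: M = 88.1 kN·m per $
  option C: M = 7.40 kN·m per $
  option L: M = 4.66 kN·m per $
  option R: M = 1.37 kN·m per $
The maximum is for option S.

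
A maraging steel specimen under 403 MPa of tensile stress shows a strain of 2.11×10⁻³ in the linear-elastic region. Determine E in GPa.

191 GPa

E = σ/ε = 403 MPa / 2.11×10⁻³ = 191000 MPa = 191 GPa.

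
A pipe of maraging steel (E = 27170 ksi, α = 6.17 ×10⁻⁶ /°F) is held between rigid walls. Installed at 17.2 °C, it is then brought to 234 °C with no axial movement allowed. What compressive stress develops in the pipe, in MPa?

451 MPa

E = 27170 ksi = 187.3 GPa.
α = 6.17×10⁻⁶/°F × 9/5 = 11.1×10⁻⁶/K.
ΔT = 216.8 K. Constrained thermal stress σ = E·α·ΔT = 187.3×10³ MPa × 11.1×10⁻⁶ × 216.8 = 451 MPa (compressive).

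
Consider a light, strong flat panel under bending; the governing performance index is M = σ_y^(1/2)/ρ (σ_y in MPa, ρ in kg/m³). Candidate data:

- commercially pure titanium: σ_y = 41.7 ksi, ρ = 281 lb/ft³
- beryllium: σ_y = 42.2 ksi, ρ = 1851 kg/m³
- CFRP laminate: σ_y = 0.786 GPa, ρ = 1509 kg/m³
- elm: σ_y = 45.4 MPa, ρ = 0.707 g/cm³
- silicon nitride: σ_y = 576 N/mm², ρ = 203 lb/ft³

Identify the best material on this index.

CFRP laminate

Normalizing units and computing the index:
  commercially pure titanium: σ_y = 287.5 MPa, ρ = 4501 kg/m³
  beryllium: σ_y = 291.0 MPa, ρ = 1851 kg/m³
  CFRP laminate: σ_y = 786.0 MPa, ρ = 1509 kg/m³
  elm: σ_y = 45.40 MPa, ρ = 707.0 kg/m³
  silicon nitride: σ_y = 576.0 MPa, ρ = 3252 kg/m³
  CFRP laminate: M = 18.6×10⁻³
  elm: M = 9.53×10⁻³
  beryllium: M = 9.22×10⁻³
  silicon nitride: M = 7.38×10⁻³
  commercially pure titanium: M = 3.77×10⁻³
CFRP laminate ranks first.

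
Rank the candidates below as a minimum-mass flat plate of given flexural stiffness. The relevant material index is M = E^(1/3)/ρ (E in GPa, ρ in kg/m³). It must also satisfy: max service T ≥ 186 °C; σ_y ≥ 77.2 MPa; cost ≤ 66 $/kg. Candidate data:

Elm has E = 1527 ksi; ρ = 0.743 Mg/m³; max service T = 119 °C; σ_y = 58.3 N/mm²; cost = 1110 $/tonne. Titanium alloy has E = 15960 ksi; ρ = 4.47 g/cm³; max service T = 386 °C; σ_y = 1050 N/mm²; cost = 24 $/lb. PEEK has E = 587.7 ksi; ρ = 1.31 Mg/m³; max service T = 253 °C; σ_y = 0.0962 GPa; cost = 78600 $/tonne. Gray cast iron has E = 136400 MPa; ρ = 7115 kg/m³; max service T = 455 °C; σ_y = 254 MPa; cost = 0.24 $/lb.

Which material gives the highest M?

Screen on constraints: max service T ≥ 186 °C; σ_y ≥ 77.2 MPa; cost ≤ 66 $/kg. Survivors: titanium alloy, gray cast iron.
In SI units:
  titanium alloy: E = 110.0 GPa, ρ = 4470 kg/m³
  gray cast iron: E = 136.4 GPa, ρ = 7115 kg/m³
  titanium alloy: M = 1.07×10⁻³
  gray cast iron: M = 0.723×10⁻³
Titanium alloy ranks first.

titanium alloy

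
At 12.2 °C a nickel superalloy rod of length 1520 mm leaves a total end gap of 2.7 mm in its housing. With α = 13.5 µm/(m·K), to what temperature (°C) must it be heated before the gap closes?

α·L₀·ΔT = 2.7 mm ⇒ ΔT = 2.7 / (13.5×10⁻⁶ × 1520.0) = 131.6 K.
T = 12.2 + 131.6 = 143.8 °C.

144 °C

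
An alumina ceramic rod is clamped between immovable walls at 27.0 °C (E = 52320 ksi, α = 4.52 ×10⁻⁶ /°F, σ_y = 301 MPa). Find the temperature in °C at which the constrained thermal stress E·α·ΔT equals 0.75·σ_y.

104 °C

E = 52320 ksi = 360.7 GPa.
α = 4.52×10⁻⁶/°F × 9/5 = 8.14×10⁻⁶/K.
E·α·ΔT = 225.8 MPa ⇒ ΔT = 225.8 / (360.7×10³ × 8.14×10⁻⁶) = 76.92 K.
T = 27.0 + 76.92 = 103.9 °C.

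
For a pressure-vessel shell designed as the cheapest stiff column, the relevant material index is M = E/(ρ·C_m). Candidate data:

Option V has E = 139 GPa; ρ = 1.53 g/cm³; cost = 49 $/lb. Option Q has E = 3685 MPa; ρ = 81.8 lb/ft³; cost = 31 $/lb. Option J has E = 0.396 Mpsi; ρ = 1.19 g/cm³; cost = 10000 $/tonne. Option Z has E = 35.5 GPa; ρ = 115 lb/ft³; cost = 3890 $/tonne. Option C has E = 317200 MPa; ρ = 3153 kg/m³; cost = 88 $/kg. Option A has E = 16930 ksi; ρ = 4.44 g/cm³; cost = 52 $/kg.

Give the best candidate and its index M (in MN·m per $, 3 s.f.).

option Z, M = 4.95 MN·m per $

In SI units:
  option V: E = 139.0 GPa, ρ = 1530 kg/m³, cost = 108.0 $/kg
  option Q: E = 3.685 GPa, ρ = 1310 kg/m³, cost = 68.34 $/kg
  option J: E = 2.730 GPa, ρ = 1190 kg/m³, cost = 10.00 $/kg
  option Z: E = 35.50 GPa, ρ = 1842 kg/m³, cost = 3.890 $/kg
  option C: E = 317.2 GPa, ρ = 3153 kg/m³, cost = 88.00 $/kg
  option A: E = 116.7 GPa, ρ = 4440 kg/m³, cost = 52.00 $/kg
  option Z: M = 4.95 MN·m per $
  option C: M = 1.14 MN·m per $
  option V: M = 0.841 MN·m per $
  option A: M = 0.506 MN·m per $
  option J: M = 0.229 MN·m per $
  option Q: M = 0.0412 MN·m per $
Option Z ranks first.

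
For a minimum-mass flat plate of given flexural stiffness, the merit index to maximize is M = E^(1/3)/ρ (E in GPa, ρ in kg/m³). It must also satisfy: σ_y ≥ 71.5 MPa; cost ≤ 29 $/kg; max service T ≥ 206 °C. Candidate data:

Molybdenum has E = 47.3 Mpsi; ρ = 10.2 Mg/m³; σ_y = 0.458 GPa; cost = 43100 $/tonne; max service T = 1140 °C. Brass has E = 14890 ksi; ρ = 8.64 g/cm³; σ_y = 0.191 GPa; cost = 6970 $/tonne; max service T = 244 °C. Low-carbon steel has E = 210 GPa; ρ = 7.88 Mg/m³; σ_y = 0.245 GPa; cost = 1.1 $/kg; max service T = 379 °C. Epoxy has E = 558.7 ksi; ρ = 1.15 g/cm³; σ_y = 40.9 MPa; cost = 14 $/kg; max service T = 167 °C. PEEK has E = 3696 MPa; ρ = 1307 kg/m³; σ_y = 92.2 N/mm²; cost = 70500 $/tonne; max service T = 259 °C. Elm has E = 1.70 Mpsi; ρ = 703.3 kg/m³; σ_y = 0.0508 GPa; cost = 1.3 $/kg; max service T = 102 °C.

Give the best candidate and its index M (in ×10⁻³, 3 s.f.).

Screen on constraints: σ_y ≥ 71.5 MPa; cost ≤ 29 $/kg; max service T ≥ 206 °C. Survivors: brass, low-carbon steel.
After converting to SI:
  brass: E = 102.7 GPa, ρ = 8640 kg/m³
  low-carbon steel: E = 210.0 GPa, ρ = 7880 kg/m³
  low-carbon steel: M = 0.754×10⁻³
  brass: M = 0.542×10⁻³
Highest index: low-carbon steel.

low-carbon steel, M = 0.754×10⁻³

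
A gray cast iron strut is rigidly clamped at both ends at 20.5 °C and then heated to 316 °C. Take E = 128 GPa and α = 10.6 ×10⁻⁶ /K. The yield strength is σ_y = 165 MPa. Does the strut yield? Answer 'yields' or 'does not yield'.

ΔT = 295.5 K. Constrained thermal stress σ = E·α·ΔT = 128.0×10³ MPa × 10.6×10⁻⁶ × 295.5 = 401 MPa (compressive).
Compare to σ_y = 165 MPa: σ ≥ σ_y, so it yields.

yields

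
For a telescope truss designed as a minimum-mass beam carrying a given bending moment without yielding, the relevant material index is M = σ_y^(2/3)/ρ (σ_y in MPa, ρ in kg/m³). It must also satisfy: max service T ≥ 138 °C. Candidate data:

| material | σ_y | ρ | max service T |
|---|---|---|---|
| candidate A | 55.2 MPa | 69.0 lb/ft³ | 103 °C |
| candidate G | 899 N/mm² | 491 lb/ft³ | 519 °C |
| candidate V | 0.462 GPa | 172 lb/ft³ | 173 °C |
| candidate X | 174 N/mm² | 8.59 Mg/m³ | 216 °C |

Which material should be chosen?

Screen on constraints: max service T ≥ 138 °C. Survivors: candidate G, candidate V, candidate X.
After converting to SI:
  candidate G: σ_y = 899.0 MPa, ρ = 7865 kg/m³
  candidate V: σ_y = 462.0 MPa, ρ = 2755 kg/m³
  candidate X: σ_y = 174.0 MPa, ρ = 8590 kg/m³
  candidate V: M = 21.7×10⁻³
  candidate G: M = 11.8×10⁻³
  candidate X: M = 3.63×10⁻³
Highest index: candidate V.

candidate V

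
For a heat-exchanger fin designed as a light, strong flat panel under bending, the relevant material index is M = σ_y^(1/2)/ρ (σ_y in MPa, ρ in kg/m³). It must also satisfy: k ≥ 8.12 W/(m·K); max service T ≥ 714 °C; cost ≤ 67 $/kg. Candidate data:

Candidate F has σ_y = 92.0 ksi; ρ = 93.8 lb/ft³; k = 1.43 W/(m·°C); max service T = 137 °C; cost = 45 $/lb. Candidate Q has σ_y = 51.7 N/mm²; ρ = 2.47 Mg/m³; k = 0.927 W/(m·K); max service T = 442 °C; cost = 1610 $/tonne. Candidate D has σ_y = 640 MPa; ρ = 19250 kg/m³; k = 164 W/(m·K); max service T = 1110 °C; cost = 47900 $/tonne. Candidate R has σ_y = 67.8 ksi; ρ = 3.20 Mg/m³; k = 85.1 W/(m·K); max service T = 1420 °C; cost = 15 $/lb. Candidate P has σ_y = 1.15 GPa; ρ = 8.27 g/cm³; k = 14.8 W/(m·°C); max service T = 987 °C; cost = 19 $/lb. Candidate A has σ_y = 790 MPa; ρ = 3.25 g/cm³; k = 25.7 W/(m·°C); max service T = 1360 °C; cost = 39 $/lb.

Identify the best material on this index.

Screen on constraints: k ≥ 8.12 W/(m·K); max service T ≥ 714 °C; cost ≤ 67 $/kg. Survivors: candidate D, candidate R, candidate P.
After converting to SI:
  candidate D: σ_y = 640.0 MPa, ρ = 19250 kg/m³
  candidate R: σ_y = 467.5 MPa, ρ = 3200 kg/m³
  candidate P: σ_y = 1150 MPa, ρ = 8270 kg/m³
  candidate R: M = 6.76×10⁻³
  candidate P: M = 4.10×10⁻³
  candidate D: M = 1.31×10⁻³
Candidate R ranks first.

candidate R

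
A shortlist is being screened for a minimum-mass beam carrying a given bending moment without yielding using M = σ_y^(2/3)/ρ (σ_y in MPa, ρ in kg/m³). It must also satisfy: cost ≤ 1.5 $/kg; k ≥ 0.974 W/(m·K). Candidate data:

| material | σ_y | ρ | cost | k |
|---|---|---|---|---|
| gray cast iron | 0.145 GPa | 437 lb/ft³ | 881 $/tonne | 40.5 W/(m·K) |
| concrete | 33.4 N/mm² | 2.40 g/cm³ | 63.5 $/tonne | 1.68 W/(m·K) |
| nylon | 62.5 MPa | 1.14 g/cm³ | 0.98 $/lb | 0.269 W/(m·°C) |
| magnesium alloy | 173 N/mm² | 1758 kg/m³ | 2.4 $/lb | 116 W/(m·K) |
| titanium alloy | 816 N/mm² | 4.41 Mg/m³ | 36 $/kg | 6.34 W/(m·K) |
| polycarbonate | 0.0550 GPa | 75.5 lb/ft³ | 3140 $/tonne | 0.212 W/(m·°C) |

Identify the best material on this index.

concrete

Screen on constraints: cost ≤ 1.5 $/kg; k ≥ 0.974 W/(m·K). Survivors: gray cast iron, concrete.
In SI units:
  gray cast iron: σ_y = 145.0 MPa, ρ = 7000 kg/m³
  concrete: σ_y = 33.40 MPa, ρ = 2400 kg/m³
  concrete: M = 4.32×10⁻³
  gray cast iron: M = 3.94×10⁻³
Concrete ranks first.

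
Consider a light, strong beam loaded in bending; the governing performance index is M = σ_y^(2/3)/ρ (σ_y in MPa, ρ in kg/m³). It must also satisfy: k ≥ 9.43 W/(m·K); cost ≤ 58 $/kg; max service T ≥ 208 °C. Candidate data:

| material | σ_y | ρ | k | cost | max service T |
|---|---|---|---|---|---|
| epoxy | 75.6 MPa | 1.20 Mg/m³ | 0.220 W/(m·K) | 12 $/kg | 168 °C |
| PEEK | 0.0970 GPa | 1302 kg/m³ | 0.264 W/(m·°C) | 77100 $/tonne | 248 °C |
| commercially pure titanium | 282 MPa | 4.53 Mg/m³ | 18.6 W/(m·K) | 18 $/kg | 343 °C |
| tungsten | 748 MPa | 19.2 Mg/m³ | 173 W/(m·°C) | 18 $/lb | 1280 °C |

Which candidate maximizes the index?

commercially pure titanium

Screen on constraints: k ≥ 9.43 W/(m·K); cost ≤ 58 $/kg; max service T ≥ 208 °C. Survivors: commercially pure titanium, tungsten.
Putting every candidate on a common basis:
  commercially pure titanium: σ_y = 282.0 MPa, ρ = 4530 kg/m³
  tungsten: σ_y = 748.0 MPa, ρ = 19200 kg/m³
  commercially pure titanium: M = 9.49×10⁻³
  tungsten: M = 4.29×10⁻³
Highest index: commercially pure titanium.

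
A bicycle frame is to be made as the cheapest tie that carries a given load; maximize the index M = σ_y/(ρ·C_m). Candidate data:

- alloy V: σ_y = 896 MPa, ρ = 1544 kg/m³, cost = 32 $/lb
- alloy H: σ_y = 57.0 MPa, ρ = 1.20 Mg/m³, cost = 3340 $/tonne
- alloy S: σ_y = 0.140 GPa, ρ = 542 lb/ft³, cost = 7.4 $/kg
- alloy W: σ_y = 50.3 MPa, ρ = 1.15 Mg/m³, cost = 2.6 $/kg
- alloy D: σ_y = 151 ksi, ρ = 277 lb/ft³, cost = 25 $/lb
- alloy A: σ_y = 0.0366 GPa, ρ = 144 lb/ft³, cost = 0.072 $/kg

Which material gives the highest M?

alloy A

After converting to SI:
  alloy V: σ_y = 896.0 MPa, ρ = 1544 kg/m³, cost = 70.55 $/kg
  alloy H: σ_y = 57.00 MPa, ρ = 1200 kg/m³, cost = 3.340 $/kg
  alloy S: σ_y = 140.0 MPa, ρ = 8682 kg/m³, cost = 7.400 $/kg
  alloy W: σ_y = 50.30 MPa, ρ = 1150 kg/m³, cost = 2.600 $/kg
  alloy D: σ_y = 1041 MPa, ρ = 4437 kg/m³, cost = 55.11 $/kg
  alloy A: σ_y = 36.60 MPa, ρ = 2307 kg/m³, cost = 0.07200 $/kg
  alloy A: M = 220 kN·m per $
  alloy W: M = 16.8 kN·m per $
  alloy H: M = 14.2 kN·m per $
  alloy V: M = 8.23 kN·m per $
  alloy D: M = 4.26 kN·m per $
  alloy S: M = 2.18 kN·m per $
Highest index: alloy A.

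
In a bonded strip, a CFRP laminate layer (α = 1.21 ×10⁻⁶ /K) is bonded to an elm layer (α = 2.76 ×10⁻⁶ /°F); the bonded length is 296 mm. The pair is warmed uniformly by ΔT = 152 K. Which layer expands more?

elm

elm: α = 2.76×10⁻⁶/°F × 9/5 = 4.97×10⁻⁶/K.
α(CFRP laminate) = 1.21×10⁻⁶/K vs α(elm) = 4.97×10⁻⁶/K.
Higher α expands more for the same ΔT: elm.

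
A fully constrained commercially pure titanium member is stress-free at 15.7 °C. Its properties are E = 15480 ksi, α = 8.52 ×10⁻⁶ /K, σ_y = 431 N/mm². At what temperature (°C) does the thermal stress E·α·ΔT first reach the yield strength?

490 °C

E = 15480 ksi = 106.7 GPa.
σ_y = 431 N/mm² = 431.0 MPa.
E·α·ΔT = 431.0 MPa ⇒ ΔT = 431.0 / (106.7×10³ × 8.52×10⁻⁶) = 474.0 K.
T = 15.7 + 474.0 = 489.7 °C.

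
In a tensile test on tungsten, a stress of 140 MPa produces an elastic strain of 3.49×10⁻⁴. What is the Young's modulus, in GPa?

401 GPa

E = σ/ε = 140 MPa / 3.49×10⁻⁴ = 401100 MPa = 401 GPa.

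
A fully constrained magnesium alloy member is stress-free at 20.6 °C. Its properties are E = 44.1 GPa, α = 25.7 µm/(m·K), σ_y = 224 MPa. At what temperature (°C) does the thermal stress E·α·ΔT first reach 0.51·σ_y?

E·α·ΔT = 114.2 MPa ⇒ ΔT = 114.2 / (44.10×10³ × 25.7×10⁻⁶) = 100.8 K.
T = 20.6 + 100.8 = 121.4 °C.

121 °C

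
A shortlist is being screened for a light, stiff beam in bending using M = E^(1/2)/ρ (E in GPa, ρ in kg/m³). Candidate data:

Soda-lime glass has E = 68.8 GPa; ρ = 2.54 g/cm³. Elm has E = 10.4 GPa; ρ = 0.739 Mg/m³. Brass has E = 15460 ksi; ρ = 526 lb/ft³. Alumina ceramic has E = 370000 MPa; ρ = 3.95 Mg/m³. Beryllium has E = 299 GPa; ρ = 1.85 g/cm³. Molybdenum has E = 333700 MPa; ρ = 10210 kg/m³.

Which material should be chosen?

In SI units:
  soda-lime glass: E = 68.80 GPa, ρ = 2540 kg/m³
  elm: E = 10.40 GPa, ρ = 739.0 kg/m³
  brass: E = 106.6 GPa, ρ = 8426 kg/m³
  alumina ceramic: E = 370.0 GPa, ρ = 3950 kg/m³
  beryllium: E = 299.0 GPa, ρ = 1850 kg/m³
  molybdenum: E = 333.7 GPa, ρ = 10210 kg/m³
  beryllium: M = 9.35×10⁻³
  alumina ceramic: M = 4.87×10⁻³
  elm: M = 4.36×10⁻³
  soda-lime glass: M = 3.27×10⁻³
  molybdenum: M = 1.79×10⁻³
  brass: M = 1.23×10⁻³
Highest index: beryllium.

beryllium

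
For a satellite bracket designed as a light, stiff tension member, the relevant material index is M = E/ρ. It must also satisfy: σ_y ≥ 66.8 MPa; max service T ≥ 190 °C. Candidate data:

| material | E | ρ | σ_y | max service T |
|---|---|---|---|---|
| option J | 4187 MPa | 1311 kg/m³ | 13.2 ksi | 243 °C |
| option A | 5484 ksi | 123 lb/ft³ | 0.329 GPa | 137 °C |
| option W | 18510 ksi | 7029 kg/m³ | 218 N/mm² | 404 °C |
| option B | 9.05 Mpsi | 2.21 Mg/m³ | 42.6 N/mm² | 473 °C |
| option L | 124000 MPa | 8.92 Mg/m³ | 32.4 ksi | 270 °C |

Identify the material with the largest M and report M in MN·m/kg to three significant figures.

Screen on constraints: σ_y ≥ 66.8 MPa; max service T ≥ 190 °C. Survivors: option J, option W, option L.
In SI units:
  option J: E = 4.187 GPa, ρ = 1311 kg/m³
  option W: E = 127.6 GPa, ρ = 7029 kg/m³
  option L: E = 124.0 GPa, ρ = 8920 kg/m³
  option W: M = 18.2 MN·m/kg
  option L: M = 13.9 MN·m/kg
  option J: M = 3.19 MN·m/kg
Highest index: option W.

option W, M = 18.2 MN·m/kg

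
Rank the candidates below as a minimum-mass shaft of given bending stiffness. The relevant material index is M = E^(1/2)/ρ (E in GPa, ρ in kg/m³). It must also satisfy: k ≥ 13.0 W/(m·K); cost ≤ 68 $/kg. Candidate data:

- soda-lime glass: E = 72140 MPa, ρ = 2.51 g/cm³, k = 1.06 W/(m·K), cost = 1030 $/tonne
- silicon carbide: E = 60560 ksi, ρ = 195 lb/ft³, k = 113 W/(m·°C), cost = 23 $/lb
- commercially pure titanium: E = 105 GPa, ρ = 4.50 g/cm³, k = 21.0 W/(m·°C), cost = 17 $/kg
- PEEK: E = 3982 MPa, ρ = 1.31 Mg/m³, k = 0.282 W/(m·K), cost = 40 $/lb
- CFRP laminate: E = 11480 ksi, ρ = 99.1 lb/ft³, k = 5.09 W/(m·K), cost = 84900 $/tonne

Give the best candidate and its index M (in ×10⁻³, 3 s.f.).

silicon carbide, M = 6.54×10⁻³

Screen on constraints: k ≥ 13.0 W/(m·K); cost ≤ 68 $/kg. Survivors: silicon carbide, commercially pure titanium.
After converting to SI:
  silicon carbide: E = 417.5 GPa, ρ = 3124 kg/m³
  commercially pure titanium: E = 105.0 GPa, ρ = 4500 kg/m³
  silicon carbide: M = 6.54×10⁻³
  commercially pure titanium: M = 2.28×10⁻³
Silicon carbide ranks first.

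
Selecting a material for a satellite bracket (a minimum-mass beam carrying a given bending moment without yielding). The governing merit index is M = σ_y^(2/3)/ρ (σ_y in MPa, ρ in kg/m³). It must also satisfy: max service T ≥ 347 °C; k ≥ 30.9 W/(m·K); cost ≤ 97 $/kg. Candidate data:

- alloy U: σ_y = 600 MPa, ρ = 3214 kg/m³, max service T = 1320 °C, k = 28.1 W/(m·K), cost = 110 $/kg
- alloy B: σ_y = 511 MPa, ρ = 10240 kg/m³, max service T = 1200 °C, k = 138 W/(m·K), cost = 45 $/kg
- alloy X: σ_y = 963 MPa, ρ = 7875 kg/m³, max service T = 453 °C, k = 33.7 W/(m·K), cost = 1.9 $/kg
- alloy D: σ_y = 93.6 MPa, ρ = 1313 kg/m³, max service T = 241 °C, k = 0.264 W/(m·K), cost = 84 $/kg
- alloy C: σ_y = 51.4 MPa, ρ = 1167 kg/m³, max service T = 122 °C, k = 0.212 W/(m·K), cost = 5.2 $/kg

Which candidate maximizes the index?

Screen on constraints: max service T ≥ 347 °C; k ≥ 30.9 W/(m·K); cost ≤ 97 $/kg. Survivors: alloy B, alloy X.
Computing M directly (units already consistent):
  alloy X: M = 12.4×10⁻³
  alloy B: M = 6.24×10⁻³
Alloy X ranks first.

alloy X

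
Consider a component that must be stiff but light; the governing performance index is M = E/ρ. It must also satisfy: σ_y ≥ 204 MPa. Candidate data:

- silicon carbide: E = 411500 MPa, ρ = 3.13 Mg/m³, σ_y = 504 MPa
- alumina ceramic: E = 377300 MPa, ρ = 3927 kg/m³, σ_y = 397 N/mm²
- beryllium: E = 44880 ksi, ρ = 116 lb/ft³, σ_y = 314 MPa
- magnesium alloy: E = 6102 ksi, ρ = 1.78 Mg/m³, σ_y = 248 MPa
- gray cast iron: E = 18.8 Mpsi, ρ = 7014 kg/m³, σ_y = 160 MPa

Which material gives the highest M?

Screen on constraints: σ_y ≥ 204 MPa. Survivors: silicon carbide, alumina ceramic, beryllium, magnesium alloy.
Convert each candidate to consistent units, then evaluate M:
  silicon carbide: E = 411.5 GPa, ρ = 3130 kg/m³
  alumina ceramic: E = 377.3 GPa, ρ = 3927 kg/m³
  beryllium: E = 309.4 GPa, ρ = 1858 kg/m³
  magnesium alloy: E = 42.07 GPa, ρ = 1780 kg/m³
  beryllium: M = 167 MN·m/kg
  silicon carbide: M = 131 MN·m/kg
  alumina ceramic: M = 96.1 MN·m/kg
  magnesium alloy: M = 23.6 MN·m/kg
Beryllium ranks first.

beryllium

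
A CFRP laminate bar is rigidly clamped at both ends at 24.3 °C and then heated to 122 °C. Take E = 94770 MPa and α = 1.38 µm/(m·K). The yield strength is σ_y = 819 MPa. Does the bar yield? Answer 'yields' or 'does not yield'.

does not yield

E = 94770 MPa = 94.77 GPa.
ΔT = 97.70 K. Constrained thermal stress σ = E·α·ΔT = 94.77×10³ MPa × 1.38×10⁻⁶ × 97.70 = 12.8 MPa (compressive).
Compare to σ_y = 819 MPa: σ < σ_y, so it does not yield.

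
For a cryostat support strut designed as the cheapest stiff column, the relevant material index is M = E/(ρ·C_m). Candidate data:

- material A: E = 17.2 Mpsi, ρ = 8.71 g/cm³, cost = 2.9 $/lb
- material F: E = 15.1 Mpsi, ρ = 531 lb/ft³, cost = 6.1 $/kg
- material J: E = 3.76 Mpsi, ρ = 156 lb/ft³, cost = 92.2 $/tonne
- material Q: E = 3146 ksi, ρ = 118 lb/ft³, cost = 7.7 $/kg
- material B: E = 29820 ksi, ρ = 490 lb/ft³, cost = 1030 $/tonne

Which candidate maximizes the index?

material J

Convert each candidate to consistent units, then evaluate M:
  material A: E = 118.6 GPa, ρ = 8710 kg/m³, cost = 6.393 $/kg
  material F: E = 104.1 GPa, ρ = 8506 kg/m³, cost = 6.100 $/kg
  material J: E = 25.92 GPa, ρ = 2499 kg/m³, cost = 0.09220 $/kg
  material Q: E = 21.69 GPa, ρ = 1890 kg/m³, cost = 7.700 $/kg
  material B: E = 205.6 GPa, ρ = 7849 kg/m³, cost = 1.030 $/kg
  material J: M = 113 MN·m per $
  material B: M = 25.4 MN·m per $
  material A: M = 2.13 MN·m per $
  material F: M = 2.01 MN·m per $
  material Q: M = 1.49 MN·m per $
Highest index: material J.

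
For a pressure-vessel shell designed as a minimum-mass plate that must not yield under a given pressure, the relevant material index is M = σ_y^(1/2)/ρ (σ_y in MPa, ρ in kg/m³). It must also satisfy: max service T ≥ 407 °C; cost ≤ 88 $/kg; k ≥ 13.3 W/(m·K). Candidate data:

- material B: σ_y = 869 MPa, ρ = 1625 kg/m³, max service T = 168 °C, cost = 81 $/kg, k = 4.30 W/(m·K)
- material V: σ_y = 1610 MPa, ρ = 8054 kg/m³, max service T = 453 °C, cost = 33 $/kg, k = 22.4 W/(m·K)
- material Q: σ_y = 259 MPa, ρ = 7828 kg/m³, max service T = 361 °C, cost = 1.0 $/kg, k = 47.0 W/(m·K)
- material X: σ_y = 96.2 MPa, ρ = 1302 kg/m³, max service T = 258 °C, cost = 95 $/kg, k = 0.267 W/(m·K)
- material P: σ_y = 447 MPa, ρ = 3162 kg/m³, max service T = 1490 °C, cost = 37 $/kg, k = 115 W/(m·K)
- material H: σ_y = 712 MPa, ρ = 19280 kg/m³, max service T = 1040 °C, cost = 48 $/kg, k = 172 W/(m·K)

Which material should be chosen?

material P

Screen on constraints: max service T ≥ 407 °C; cost ≤ 88 $/kg; k ≥ 13.3 W/(m·K). Survivors: material V, material P, material H.
Evaluate M for each candidate:
  material P: M = 6.69×10⁻³
  material V: M = 4.98×10⁻³
  material H: M = 1.38×10⁻³
The maximum is for material P.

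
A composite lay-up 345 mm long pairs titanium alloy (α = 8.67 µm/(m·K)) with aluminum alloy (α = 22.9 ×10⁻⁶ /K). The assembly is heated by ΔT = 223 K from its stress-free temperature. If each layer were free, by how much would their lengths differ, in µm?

1090 µm

Δα = |8.67 − 22.9|×10⁻⁶/K = 14.2×10⁻⁶/K.
ΔL_mismatch = Δα·L·ΔT = 14.2×10⁻⁶ × 345.0 mm × 223.0 K = 1090 µm.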